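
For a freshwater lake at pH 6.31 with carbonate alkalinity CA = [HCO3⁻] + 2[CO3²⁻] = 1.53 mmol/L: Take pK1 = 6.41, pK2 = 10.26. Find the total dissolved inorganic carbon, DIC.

CA = [HCO3⁻] + 2[CO3²⁻] = (α₁ + 2α₂)·DIC
At pH 6.31: [H⁺]/K1 = 10^0.10 = 1.2589, K2/[H⁺] = 10^-3.95 = 0.00011220
α₁ = 1/(1 + 1.2589 + 0.00011220) = 1/2.2590 = 0.4427; α₂ = α₁·K2/[H⁺] = 4.967×10^-5
α₁ + 2α₂ = 0.4428
DIC = CA / (α₁ + 2α₂) = 1.53 / 0.4428 = 3.46 mmol/L

DIC = 3.46 mmol/L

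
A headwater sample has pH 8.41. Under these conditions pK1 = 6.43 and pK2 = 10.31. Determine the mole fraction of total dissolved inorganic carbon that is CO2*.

α₀ = 1 / (1 + K1/[H⁺] + K1K2/[H⁺]²) = 1 / (1 + 10^+1.98 + 10^+0.08)
   = 1 / (1 + 95.499 + 1.2023) = 1/97.702 = 0.01024

α₀ = 0.0102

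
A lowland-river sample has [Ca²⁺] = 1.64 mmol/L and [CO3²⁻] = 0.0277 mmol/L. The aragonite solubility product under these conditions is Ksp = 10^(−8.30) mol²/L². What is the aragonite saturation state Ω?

Ω = 9.06

Ksp = 10^(−8.30) = 5.012×10^-9
Ω = [Ca²⁺][CO3²⁻]/Ksp = (1.64×10^-3)(0.0277×10^-3) / 5.012×10^-9 = 9.06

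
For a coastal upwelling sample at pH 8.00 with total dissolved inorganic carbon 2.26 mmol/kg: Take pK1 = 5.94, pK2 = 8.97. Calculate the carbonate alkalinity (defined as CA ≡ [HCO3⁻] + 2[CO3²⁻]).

CA = [HCO3⁻] + 2[CO3²⁻] = (α₁ + 2α₂)·DIC
At pH 8.00: [H⁺]/K1 = 10^-2.06 = 0.0087096, K2/[H⁺] = 10^-0.97 = 0.10715
α₁ = 1/(1 + 0.0087096 + 0.10715) = 1/1.1159 = 0.8962; α₂ = α₁·K2/[H⁺] = 0.09603
α₁ + 2α₂ = 1.0882
CA = 1.0882 × 2.26 = 2.46 mmol/kg

CA = 2.46 mmol/kg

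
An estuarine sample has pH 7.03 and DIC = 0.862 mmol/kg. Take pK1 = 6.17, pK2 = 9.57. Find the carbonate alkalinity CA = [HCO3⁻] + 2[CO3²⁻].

CA = 0.760 mmol/kg

CA = [HCO3⁻] + 2[CO3²⁻] = (α₁ + 2α₂)·DIC
At pH 7.03: [H⁺]/K1 = 10^-0.86 = 0.13804, K2/[H⁺] = 10^-2.54 = 0.0028840
α₁ = 1/(1 + 0.13804 + 0.0028840) = 1/1.1409 = 0.8765; α₂ = α₁·K2/[H⁺] = 0.002528
α₁ + 2α₂ = 0.8815
CA = 0.8815 × 0.862 = 0.760 mmol/kg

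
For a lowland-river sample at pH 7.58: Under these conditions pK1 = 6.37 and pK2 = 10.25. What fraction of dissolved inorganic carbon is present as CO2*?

α₀ = 1 / (1 + K1/[H⁺] + K1K2/[H⁺]²) = 1 / (1 + 10^+1.21 + 10^-1.46)
   = 1 / (1 + 16.218 + 0.034674) = 1/17.253 = 0.05796

α₀ = 0.0580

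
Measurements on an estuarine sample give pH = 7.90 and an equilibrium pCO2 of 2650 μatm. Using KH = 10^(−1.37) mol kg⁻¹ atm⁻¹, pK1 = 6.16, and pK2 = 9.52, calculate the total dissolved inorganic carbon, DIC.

[CO2*] = KH · pCO2 = 10^(−1.37) × 2650×10^-6 = 1.130×10^-4 mol/kg
α₀ = 1/(1 + K1/[H⁺] + K1K2/[H⁺]²) = 1/(1 + 10^+1.74 + 10^+0.12) = 0.01746
DIC = [CO2*]/α₀ = 1.130×10^-4 / 0.01746 = 6.47 mmol/kg

DIC = 6.47 mmol/kg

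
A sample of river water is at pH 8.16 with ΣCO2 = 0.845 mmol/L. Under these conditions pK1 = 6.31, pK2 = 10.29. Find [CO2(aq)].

[CO2*] = 11.7 μmol/L

α₀ = 1 / (1 + K1/[H⁺] + K1K2/[H⁺]²) = 1 / (1 + 10^+1.85 + 10^-0.28)
   = 1 / (1 + 70.795 + 0.52481) = 1/72.319 = 0.01383
[CO2*] = α₀ × DIC = 0.01383 × 0.845 = 0.0117 mmol/L = 11.7 μmol/L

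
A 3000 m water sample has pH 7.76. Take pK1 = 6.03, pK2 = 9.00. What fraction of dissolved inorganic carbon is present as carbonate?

α₂ = 0.0535

α₂ = 1 / (1 + [H⁺]/K2 + [H⁺]²/(K1K2)) = 1 / (1 + 10^+1.24 + 10^-0.49)
   = 1 / (1 + 17.378 + 0.32359) = 1/18.702 = 0.05347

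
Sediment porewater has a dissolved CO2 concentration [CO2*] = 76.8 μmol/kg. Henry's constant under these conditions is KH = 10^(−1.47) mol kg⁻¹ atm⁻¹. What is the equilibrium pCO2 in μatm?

KH = 10^(−1.47) = 3.388×10^-2 mol kg⁻¹ atm⁻¹
pCO2 = [CO2*]/KH = 76.8×10^-6 / 3.388×10^-2 = 2.27×10^-3 atm = 2270 μatm

pCO2 = 2270 μatm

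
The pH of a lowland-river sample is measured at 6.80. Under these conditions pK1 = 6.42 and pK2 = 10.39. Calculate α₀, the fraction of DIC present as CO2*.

α₀ = 0.294

α₀ = 1 / (1 + K1/[H⁺] + K1K2/[H⁺]²) = 1 / (1 + 10^+0.38 + 10^-3.21)
   = 1 / (1 + 2.3988 + 0.00061660) = 1/3.3994 = 0.2942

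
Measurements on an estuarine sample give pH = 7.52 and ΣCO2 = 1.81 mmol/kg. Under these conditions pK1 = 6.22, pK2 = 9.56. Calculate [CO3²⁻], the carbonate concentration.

α₂ = 1 / (1 + [H⁺]/K2 + [H⁺]²/(K1K2)) = 1 / (1 + 10^+2.04 + 10^+0.74)
   = 1 / (1 + 109.65 + 5.4954) = 1/116.14 = 0.008610
[CO3²⁻] = α₂ × DIC = 0.008610 × 1.81 = 0.0156 mmol/kg = 15.6 μmol/kg

[CO3²⁻] = 15.6 μmol/kg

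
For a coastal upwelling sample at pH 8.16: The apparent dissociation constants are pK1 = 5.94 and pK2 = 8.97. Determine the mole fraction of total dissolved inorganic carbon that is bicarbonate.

α₁ = 1 / (1 + [H⁺]/K1 + K2/[H⁺]) = 1 / (1 + 10^-2.22 + 10^-0.81)
   = 1 / (1 + 0.0060256 + 0.15488) = 1/1.1609 = 0.8614

α₁ = 0.861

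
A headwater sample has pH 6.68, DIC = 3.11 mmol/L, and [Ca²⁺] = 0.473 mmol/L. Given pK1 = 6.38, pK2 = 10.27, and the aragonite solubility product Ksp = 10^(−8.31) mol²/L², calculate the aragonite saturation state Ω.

α₂ = 1 / (1 + [H⁺]/K2 + [H⁺]²/(K1K2)) = 1 / (1 + 10^+3.59 + 10^+3.29)
   = 1 / (1 + 3890.5 + 1949.8) = 1/5841.3 = 0.0001712
[CO3²⁻] = α₂ × DIC = 0.0001712 × 3.11 = 0.0005324 mmol/L = 0.5324 μmol/L
Ksp = 10^(−8.31) = 4.898×10^-9
Ω = [Ca²⁺][CO3²⁻]/Ksp = (0.473×10^-3)(5.324×10^-7) / 4.898×10^-9 = 0.0514

Ω = 0.0514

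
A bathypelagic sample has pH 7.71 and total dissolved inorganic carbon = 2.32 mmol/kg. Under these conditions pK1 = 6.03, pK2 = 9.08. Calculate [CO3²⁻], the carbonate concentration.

α₂ = 1 / (1 + [H⁺]/K2 + [H⁺]²/(K1K2)) = 1 / (1 + 10^+1.37 + 10^-0.31)
   = 1 / (1 + 23.442 + 0.48978) = 1/24.932 = 0.04011
[CO3²⁻] = α₂ × DIC = 0.04011 × 2.32 = 0.0931 mmol/kg

[CO3²⁻] = 0.0931 mmol/kg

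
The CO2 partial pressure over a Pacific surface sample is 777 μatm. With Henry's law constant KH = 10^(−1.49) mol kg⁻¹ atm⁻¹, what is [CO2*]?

[CO2*] = 25.1 μmol/kg

KH = 10^(−1.49) = 3.236×10^-2 mol kg⁻¹ atm⁻¹
[CO2*] = KH · pCO2 = 3.236×10^-2 × 777×10^-6 atm = 2.51×10^-5 mol/kg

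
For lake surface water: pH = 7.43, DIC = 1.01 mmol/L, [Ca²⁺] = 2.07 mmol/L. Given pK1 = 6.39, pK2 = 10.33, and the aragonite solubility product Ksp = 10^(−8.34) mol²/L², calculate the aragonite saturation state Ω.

α₂ = 1 / (1 + [H⁺]/K2 + [H⁺]²/(K1K2)) = 1 / (1 + 10^+2.90 + 10^+1.86)
   = 1 / (1 + 794.33 + 72.444) = 1/867.77 = 0.001152
[CO3²⁻] = α₂ × DIC = 0.001152 × 1.01 = 0.001164 mmol/L = 1.164 μmol/L
Ksp = 10^(−8.34) = 4.571×10^-9
Ω = [Ca²⁺][CO3²⁻]/Ksp = (2.07×10^-3)(1.164×10^-6) / 4.571×10^-9 = 0.527

Ω = 0.527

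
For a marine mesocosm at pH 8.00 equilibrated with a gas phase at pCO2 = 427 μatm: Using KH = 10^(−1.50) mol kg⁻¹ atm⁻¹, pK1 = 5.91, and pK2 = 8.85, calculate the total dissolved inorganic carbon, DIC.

[CO2*] = KH · pCO2 = 10^(−1.50) × 427×10^-6 = 1.350×10^-5 mol/kg
α₀ = 1/(1 + K1/[H⁺] + K1K2/[H⁺]²) = 1/(1 + 10^+2.09 + 10^+1.24) = 0.007072
DIC = [CO2*]/α₀ = 1.350×10^-5 / 0.007072 = 1.91 mmol/kg

DIC = 1.91 mmol/kg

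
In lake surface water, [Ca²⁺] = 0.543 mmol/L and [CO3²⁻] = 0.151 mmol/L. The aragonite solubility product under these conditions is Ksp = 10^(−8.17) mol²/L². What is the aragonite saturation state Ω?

Ksp = 10^(−8.17) = 6.761×10^-9
Ω = [Ca²⁺][CO3²⁻]/Ksp = (0.543×10^-3)(0.151×10^-3) / 6.761×10^-9 = 12.1

Ω = 12.1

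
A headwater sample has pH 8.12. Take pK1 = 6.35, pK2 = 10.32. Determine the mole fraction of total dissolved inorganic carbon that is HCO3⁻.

α₁ = 1 / (1 + [H⁺]/K1 + K2/[H⁺]) = 1 / (1 + 10^-1.77 + 10^-2.20)
   = 1 / (1 + 0.016982 + 0.0063096) = 1/1.0233 = 0.9772

α₁ = 0.977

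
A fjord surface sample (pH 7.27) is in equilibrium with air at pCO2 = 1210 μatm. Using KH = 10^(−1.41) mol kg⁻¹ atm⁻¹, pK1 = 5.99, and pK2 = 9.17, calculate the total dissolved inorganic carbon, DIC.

DIC = 0.955 mmol/kg

[CO2*] = KH · pCO2 = 10^(−1.41) × 1210×10^-6 = 4.707×10^-5 mol/kg
α₀ = 1/(1 + K1/[H⁺] + K1K2/[H⁺]²) = 1/(1 + 10^+1.28 + 10^-0.62) = 0.04927
DIC = [CO2*]/α₀ = 4.707×10^-5 / 0.04927 = 0.955 mmol/kg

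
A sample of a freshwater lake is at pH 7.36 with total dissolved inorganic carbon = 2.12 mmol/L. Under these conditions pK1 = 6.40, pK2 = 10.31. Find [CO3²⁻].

α₂ = 1 / (1 + [H⁺]/K2 + [H⁺]²/(K1K2)) = 1 / (1 + 10^+2.95 + 10^+1.99)
   = 1 / (1 + 891.25 + 97.724) = 1/989.97 = 0.001010
[CO3²⁻] = α₂ × DIC = 0.001010 × 2.12 = 0.00214 mmol/L = 2.14 μmol/L

[CO3²⁻] = 2.14 μmol/L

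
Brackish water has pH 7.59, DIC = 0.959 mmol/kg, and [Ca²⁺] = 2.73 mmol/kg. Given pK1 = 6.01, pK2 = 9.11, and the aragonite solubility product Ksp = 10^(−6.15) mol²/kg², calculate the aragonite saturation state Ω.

α₂ = 1 / (1 + [H⁺]/K2 + [H⁺]²/(K1K2)) = 1 / (1 + 10^+1.52 + 10^-0.06)
   = 1 / (1 + 33.113 + 0.87096) = 1/34.984 = 0.02858
[CO3²⁻] = α₂ × DIC = 0.02858 × 0.959 = 0.02741 mmol/kg
Ksp = 10^(−6.15) = 7.079×10^-7
Ω = [Ca²⁺][CO3²⁻]/Ksp = (2.73×10^-3)(2.741×10^-5) / 7.079×10^-7 = 0.106

Ω = 0.106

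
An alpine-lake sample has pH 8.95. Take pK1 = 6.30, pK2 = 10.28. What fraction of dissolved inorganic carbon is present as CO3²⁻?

α₂ = 1 / (1 + [H⁺]/K2 + [H⁺]²/(K1K2)) = 1 / (1 + 10^+1.33 + 10^-1.32)
   = 1 / (1 + 21.380 + 0.047863) = 1/22.427 = 0.04459

α₂ = 0.0446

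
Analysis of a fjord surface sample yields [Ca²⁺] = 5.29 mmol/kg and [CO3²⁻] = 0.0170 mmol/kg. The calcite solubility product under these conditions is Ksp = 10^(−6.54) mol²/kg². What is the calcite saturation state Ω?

Ω = 0.312

Ksp = 10^(−6.54) = 2.884×10^-7
Ω = [Ca²⁺][CO3²⁻]/Ksp = (5.29×10^-3)(0.0170×10^-3) / 2.884×10^-7 = 0.312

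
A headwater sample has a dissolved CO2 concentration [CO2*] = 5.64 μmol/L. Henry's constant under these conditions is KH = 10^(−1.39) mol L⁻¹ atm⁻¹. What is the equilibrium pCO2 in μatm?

pCO2 = 138 μatm

KH = 10^(−1.39) = 4.074×10^-2 mol L⁻¹ atm⁻¹
pCO2 = [CO2*]/KH = 5.64×10^-6 / 4.074×10^-2 = 1.38×10^-4 atm = 138 μatm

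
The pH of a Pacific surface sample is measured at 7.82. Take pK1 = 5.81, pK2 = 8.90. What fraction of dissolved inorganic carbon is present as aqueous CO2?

α₀ = 0.00894

α₀ = 1 / (1 + K1/[H⁺] + K1K2/[H⁺]²) = 1 / (1 + 10^+2.01 + 10^+0.93)
   = 1 / (1 + 102.33 + 8.5114) = 1/111.84 = 0.008941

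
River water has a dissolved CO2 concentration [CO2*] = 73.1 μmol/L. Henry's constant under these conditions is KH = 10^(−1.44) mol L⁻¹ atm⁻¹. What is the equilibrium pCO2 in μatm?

KH = 10^(−1.44) = 3.631×10^-2 mol L⁻¹ atm⁻¹
pCO2 = [CO2*]/KH = 73.1×10^-6 / 3.631×10^-2 = 2.01×10^-3 atm = 2010 μatm

pCO2 = 2010 μatm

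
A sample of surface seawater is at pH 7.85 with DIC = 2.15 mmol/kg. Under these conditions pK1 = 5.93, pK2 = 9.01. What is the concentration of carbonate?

[CO3²⁻] = 0.138 mmol/kg

α₂ = 1 / (1 + [H⁺]/K2 + [H⁺]²/(K1K2)) = 1 / (1 + 10^+1.16 + 10^-0.76)
   = 1 / (1 + 14.454 + 0.17378) = 1/15.628 = 0.06399
[CO3²⁻] = α₂ × DIC = 0.06399 × 2.15 = 0.138 mmol/kg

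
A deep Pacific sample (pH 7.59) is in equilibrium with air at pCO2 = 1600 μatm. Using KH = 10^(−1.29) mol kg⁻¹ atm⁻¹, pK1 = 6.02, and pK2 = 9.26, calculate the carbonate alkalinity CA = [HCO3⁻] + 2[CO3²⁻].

CA = 3.18 mmol/kg

[CO2*] = KH · pCO2 = 10^(−1.29) × 1600×10^-6 = 8.206×10^-5 mol/kg
α₀ = 1/(1 + K1/[H⁺] + K1K2/[H⁺]²) = 1/(1 + 10^+1.57 + 10^-0.10) = 0.02568
DIC = [CO2*]/α₀ = 8.206×10^-5 / 0.02568 = 3.196 mmol/kg
CA = (α₁ + 2α₂)·DIC = (0.9539 + 2×0.02039) × 3.196 = 3.18 mmol/kg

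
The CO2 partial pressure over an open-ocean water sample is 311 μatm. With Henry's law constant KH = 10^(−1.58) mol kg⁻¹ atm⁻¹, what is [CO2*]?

KH = 10^(−1.58) = 2.630×10^-2 mol kg⁻¹ atm⁻¹
[CO2*] = KH · pCO2 = 2.630×10^-2 × 311×10^-6 atm = 8.18×10^-6 mol/kg

[CO2*] = 8.18 μmol/kg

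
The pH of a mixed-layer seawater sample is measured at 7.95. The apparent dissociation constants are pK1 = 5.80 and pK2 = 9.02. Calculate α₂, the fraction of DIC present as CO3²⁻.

α₂ = 0.0779

α₂ = 1 / (1 + [H⁺]/K2 + [H⁺]²/(K1K2)) = 1 / (1 + 10^+1.07 + 10^-1.08)
   = 1 / (1 + 11.749 + 0.083176) = 1/12.832 = 0.07793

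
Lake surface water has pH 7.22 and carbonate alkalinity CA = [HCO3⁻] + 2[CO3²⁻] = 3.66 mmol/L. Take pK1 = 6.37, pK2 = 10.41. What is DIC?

DIC = 4.17 mmol/L

CA = [HCO3⁻] + 2[CO3²⁻] = (α₁ + 2α₂)·DIC
At pH 7.22: [H⁺]/K1 = 10^-0.85 = 0.14125, K2/[H⁺] = 10^-3.19 = 0.00064565
α₁ = 1/(1 + 0.14125 + 0.00064565) = 1/1.1419 = 0.8757; α₂ = α₁·K2/[H⁺] = 0.0005654
α₁ + 2α₂ = 0.8769
DIC = CA / (α₁ + 2α₂) = 3.66 / 0.8769 = 4.17 mmol/L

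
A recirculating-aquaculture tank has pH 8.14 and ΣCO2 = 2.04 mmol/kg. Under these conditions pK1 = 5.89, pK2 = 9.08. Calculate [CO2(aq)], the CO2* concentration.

α₀ = 1 / (1 + K1/[H⁺] + K1K2/[H⁺]²) = 1 / (1 + 10^+2.25 + 10^+1.31)
   = 1 / (1 + 177.83 + 20.417) = 1/199.25 = 0.005019
[CO2*] = α₀ × DIC = 0.005019 × 2.04 = 0.0102 mmol/kg = 10.2 μmol/kg

[CO2*] = 10.2 μmol/kg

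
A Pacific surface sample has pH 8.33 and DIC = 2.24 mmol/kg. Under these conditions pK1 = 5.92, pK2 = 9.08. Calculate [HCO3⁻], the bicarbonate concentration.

[HCO3⁻] = 1.90 mmol/kg

α₁ = 1 / (1 + [H⁺]/K1 + K2/[H⁺]) = 1 / (1 + 10^-2.41 + 10^-0.75)
   = 1 / (1 + 0.0038905 + 0.17783) = 1/1.1817 = 0.8462
[HCO3⁻] = α₁ × DIC = 0.8462 × 2.24 = 1.90 mmol/kg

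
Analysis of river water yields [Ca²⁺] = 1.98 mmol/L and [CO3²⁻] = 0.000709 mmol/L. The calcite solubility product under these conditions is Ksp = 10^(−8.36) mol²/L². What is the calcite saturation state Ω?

Ksp = 10^(−8.36) = 4.365×10^-9
Ω = [Ca²⁺][CO3²⁻]/Ksp = (1.98×10^-3)(0.000709×10^-3) / 4.365×10^-9 = 0.322

Ω = 0.322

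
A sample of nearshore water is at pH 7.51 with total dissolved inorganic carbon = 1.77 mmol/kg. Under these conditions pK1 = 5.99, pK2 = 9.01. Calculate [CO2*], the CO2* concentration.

α₀ = 1 / (1 + K1/[H⁺] + K1K2/[H⁺]²) = 1 / (1 + 10^+1.52 + 10^+0.02)
   = 1 / (1 + 33.113 + 1.0471) = 1/35.160 = 0.02844
[CO2*] = α₀ × DIC = 0.02844 × 1.77 = 0.0503 mmol/kg

[CO2*] = 0.0503 mmol/kg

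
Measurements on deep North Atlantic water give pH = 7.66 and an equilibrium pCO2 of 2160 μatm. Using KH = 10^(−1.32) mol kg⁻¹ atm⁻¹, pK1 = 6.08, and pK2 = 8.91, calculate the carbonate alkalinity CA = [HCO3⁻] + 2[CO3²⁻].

[CO2*] = KH · pCO2 = 10^(−1.32) × 2160×10^-6 = 1.034×10^-4 mol/kg
α₀ = 1/(1 + K1/[H⁺] + K1K2/[H⁺]²) = 1/(1 + 10^+1.58 + 10^+0.33) = 0.02430
DIC = [CO2*]/α₀ = 1.034×10^-4 / 0.02430 = 4.255 mmol/kg
CA = (α₁ + 2α₂)·DIC = (0.9238 + 2×0.05195) × 4.255 = 4.37 mmol/kg

CA = 4.37 mmol/kg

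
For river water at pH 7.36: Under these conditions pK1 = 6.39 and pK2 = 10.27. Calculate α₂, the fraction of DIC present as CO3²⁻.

α₂ = 1 / (1 + [H⁺]/K2 + [H⁺]²/(K1K2)) = 1 / (1 + 10^+2.91 + 10^+1.94)
   = 1 / (1 + 812.83 + 87.096) = 1/900.93 = 0.001110

α₂ = 0.00111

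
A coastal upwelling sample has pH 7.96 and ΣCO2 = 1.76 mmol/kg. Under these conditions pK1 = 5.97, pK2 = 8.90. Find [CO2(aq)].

[CO2*] = 16.0 μmol/kg

α₀ = 1 / (1 + K1/[H⁺] + K1K2/[H⁺]²) = 1 / (1 + 10^+1.99 + 10^+1.05)
   = 1 / (1 + 97.724 + 11.220) = 1/109.94 = 0.009096
[CO2*] = α₀ × DIC = 0.009096 × 1.76 = 0.0160 mmol/kg = 16.0 μmol/kg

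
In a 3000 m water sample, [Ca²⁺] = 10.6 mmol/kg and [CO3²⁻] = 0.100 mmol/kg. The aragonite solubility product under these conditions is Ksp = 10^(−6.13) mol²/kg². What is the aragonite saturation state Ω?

Ksp = 10^(−6.13) = 7.413×10^-7
Ω = [Ca²⁺][CO3²⁻]/Ksp = (10.6×10^-3)(0.100×10^-3) / 7.413×10^-7 = 1.43

Ω = 1.43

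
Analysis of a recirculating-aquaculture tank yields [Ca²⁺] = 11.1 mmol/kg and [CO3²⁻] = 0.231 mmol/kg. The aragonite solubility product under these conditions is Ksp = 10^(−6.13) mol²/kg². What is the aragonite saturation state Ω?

Ksp = 10^(−6.13) = 7.413×10^-7
Ω = [Ca²⁺][CO3²⁻]/Ksp = (11.1×10^-3)(0.231×10^-3) / 7.413×10^-7 = 3.46

Ω = 3.46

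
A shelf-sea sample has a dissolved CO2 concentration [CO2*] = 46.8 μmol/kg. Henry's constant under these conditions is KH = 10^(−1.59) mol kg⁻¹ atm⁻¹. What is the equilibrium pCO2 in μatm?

KH = 10^(−1.59) = 2.570×10^-2 mol kg⁻¹ atm⁻¹
pCO2 = [CO2*]/KH = 46.8×10^-6 / 2.570×10^-2 = 1.82×10^-3 atm = 1820 μatm

pCO2 = 1820 μatm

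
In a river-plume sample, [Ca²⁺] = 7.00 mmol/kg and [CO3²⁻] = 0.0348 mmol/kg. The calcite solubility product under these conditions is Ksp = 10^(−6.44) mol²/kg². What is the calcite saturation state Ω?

Ksp = 10^(−6.44) = 3.631×10^-7
Ω = [Ca²⁺][CO3²⁻]/Ksp = (7.00×10^-3)(0.0348×10^-3) / 3.631×10^-7 = 0.671

Ω = 0.671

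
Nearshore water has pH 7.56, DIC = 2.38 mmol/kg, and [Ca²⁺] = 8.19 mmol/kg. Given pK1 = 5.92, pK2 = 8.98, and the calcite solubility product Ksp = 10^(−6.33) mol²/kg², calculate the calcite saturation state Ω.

Ω = 1.49

α₂ = 1 / (1 + [H⁺]/K2 + [H⁺]²/(K1K2)) = 1 / (1 + 10^+1.42 + 10^-0.22)
   = 1 / (1 + 26.303 + 0.60256) = 1/27.905 = 0.03584
[CO3²⁻] = α₂ × DIC = 0.03584 × 2.38 = 0.08529 mmol/kg
Ksp = 10^(−6.33) = 4.677×10^-7
Ω = [Ca²⁺][CO3²⁻]/Ksp = (8.19×10^-3)(8.529×10^-5) / 4.677×10^-7 = 1.49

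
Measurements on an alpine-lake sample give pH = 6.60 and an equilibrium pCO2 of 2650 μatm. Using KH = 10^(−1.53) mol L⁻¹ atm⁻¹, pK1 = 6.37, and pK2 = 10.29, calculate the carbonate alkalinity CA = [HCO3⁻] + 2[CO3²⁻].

CA = 0.133 mmol/L

[CO2*] = KH · pCO2 = 10^(−1.53) × 2650×10^-6 = 7.821×10^-5 mol/L
α₀ = 1/(1 + K1/[H⁺] + K1K2/[H⁺]²) = 1/(1 + 10^+0.23 + 10^-3.46) = 0.3706
DIC = [CO2*]/α₀ = 7.821×10^-5 / 0.3706 = 0.2110 mmol/L
CA = (α₁ + 2α₂)·DIC = (0.6293 + 2×0.0001285) × 0.2110 = 0.133 mmol/L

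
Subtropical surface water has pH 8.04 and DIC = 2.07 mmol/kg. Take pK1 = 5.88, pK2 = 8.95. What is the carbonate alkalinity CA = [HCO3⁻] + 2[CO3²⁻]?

CA = [HCO3⁻] + 2[CO3²⁻] = (α₁ + 2α₂)·DIC
At pH 8.04: [H⁺]/K1 = 10^-2.16 = 0.0069183, K2/[H⁺] = 10^-0.91 = 0.12303
α₁ = 1/(1 + 0.0069183 + 0.12303) = 1/1.1299 = 0.8850; α₂ = α₁·K2/[H⁺] = 0.1089
α₁ + 2α₂ = 1.1028
CA = 1.1028 × 2.07 = 2.28 mmol/kg

CA = 2.28 mmol/kg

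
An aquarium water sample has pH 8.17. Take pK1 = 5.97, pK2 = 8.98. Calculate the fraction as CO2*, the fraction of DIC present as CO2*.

α₀ = 1 / (1 + K1/[H⁺] + K1K2/[H⁺]²) = 1 / (1 + 10^+2.20 + 10^+1.39)
   = 1 / (1 + 158.49 + 24.547) = 1/184.04 = 0.005434

α₀ = 0.00543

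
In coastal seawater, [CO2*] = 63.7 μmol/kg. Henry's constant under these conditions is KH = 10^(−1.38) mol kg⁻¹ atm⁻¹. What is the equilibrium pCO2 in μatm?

KH = 10^(−1.38) = 4.169×10^-2 mol kg⁻¹ atm⁻¹
pCO2 = [CO2*]/KH = 63.7×10^-6 / 4.169×10^-2 = 1.53×10^-3 atm = 1530 μatm

pCO2 = 1530 μatm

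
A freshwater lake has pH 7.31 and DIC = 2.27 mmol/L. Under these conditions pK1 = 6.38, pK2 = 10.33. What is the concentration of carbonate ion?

α₂ = 1 / (1 + [H⁺]/K2 + [H⁺]²/(K1K2)) = 1 / (1 + 10^+3.02 + 10^+2.09)
   = 1 / (1 + 1047.1 + 123.03) = 1/1171.2 = 0.0008539
[CO3²⁻] = α₂ × DIC = 0.0008539 × 2.27 = 0.00194 mmol/L = 1.94 μmol/L

[CO3²⁻] = 1.94 μmol/L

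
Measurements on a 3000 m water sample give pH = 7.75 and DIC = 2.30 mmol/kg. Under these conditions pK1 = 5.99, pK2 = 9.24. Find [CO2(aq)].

[CO2*] = 0.0381 mmol/kg

α₀ = 1 / (1 + K1/[H⁺] + K1K2/[H⁺]²) = 1 / (1 + 10^+1.76 + 10^+0.27)
   = 1 / (1 + 57.544 + 1.8621) = 1/60.406 = 0.01655
[CO2*] = α₀ × DIC = 0.01655 × 2.30 = 0.0381 mmol/kg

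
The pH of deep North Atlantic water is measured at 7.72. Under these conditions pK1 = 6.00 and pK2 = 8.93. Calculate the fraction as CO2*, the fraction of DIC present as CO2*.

α₀ = 0.0176

α₀ = 1 / (1 + K1/[H⁺] + K1K2/[H⁺]²) = 1 / (1 + 10^+1.72 + 10^+0.51)
   = 1 / (1 + 52.481 + 3.2359) = 1/56.717 = 0.01763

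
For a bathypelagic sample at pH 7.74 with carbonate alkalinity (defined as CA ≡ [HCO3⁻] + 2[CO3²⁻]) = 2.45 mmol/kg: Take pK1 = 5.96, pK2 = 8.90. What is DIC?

CA = [HCO3⁻] + 2[CO3²⁻] = (α₁ + 2α₂)·DIC
At pH 7.74: [H⁺]/K1 = 10^-1.78 = 0.016596, K2/[H⁺] = 10^-1.16 = 0.069183
α₁ = 1/(1 + 0.016596 + 0.069183) = 1/1.0858 = 0.9210; α₂ = α₁·K2/[H⁺] = 0.06372
α₁ + 2α₂ = 1.0484
DIC = CA / (α₁ + 2α₂) = 2.45 / 1.0484 = 2.34 mmol/kg

DIC = 2.34 mmol/kg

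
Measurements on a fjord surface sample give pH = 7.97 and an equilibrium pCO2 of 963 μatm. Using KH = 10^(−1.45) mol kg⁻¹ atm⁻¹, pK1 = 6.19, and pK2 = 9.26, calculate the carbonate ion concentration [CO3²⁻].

[CO2*] = KH · pCO2 = 10^(−1.45) × 963×10^-6 = 3.417×10^-5 mol/kg
α₀ = 1/(1 + K1/[H⁺] + K1K2/[H⁺]²) = 1/(1 + 10^+1.78 + 10^+0.49) = 0.01554
DIC = [CO2*]/α₀ = 3.417×10^-5 / 0.01554 = 2.199 mmol/kg
[CO3²⁻] = α₂·DIC; α₂ = 0.04803, so [CO3²⁻] = 0.04803 × 2.199 = 0.106 mmol/kg

[CO3²⁻] = 0.106 mmol/kg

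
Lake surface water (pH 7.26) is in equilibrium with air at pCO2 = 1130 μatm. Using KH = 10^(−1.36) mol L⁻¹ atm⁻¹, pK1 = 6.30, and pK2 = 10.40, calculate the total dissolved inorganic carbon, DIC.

DIC = 0.500 mmol/L

[CO2*] = KH · pCO2 = 10^(−1.36) × 1130×10^-6 = 4.933×10^-5 mol/L
α₀ = 1/(1 + K1/[H⁺] + K1K2/[H⁺]²) = 1/(1 + 10^+0.96 + 10^-2.18) = 0.09875
DIC = [CO2*]/α₀ = 4.933×10^-5 / 0.09875 = 0.500 mmol/L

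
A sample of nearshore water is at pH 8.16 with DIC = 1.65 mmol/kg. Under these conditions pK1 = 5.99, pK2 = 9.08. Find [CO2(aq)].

[CO2*] = 9.90 μmol/kg

α₀ = 1 / (1 + K1/[H⁺] + K1K2/[H⁺]²) = 1 / (1 + 10^+2.17 + 10^+1.25)
   = 1 / (1 + 147.91 + 17.783) = 1/166.69 = 0.005999
[CO2*] = α₀ × DIC = 0.005999 × 1.65 = 0.00990 mmol/kg = 9.90 μmol/kg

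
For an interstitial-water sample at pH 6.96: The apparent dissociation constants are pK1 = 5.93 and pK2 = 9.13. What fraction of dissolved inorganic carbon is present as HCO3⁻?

α₁ = 1 / (1 + [H⁺]/K1 + K2/[H⁺]) = 1 / (1 + 10^-1.03 + 10^-2.17)
   = 1 / (1 + 0.093325 + 0.0067608) = 1/1.1001 = 0.9090

α₁ = 0.909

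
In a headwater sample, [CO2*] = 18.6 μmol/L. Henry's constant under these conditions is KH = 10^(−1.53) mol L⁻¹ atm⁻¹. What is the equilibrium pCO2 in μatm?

pCO2 = 630 μatm

KH = 10^(−1.53) = 2.951×10^-2 mol L⁻¹ atm⁻¹
pCO2 = [CO2*]/KH = 18.6×10^-6 / 2.951×10^-2 = 6.30×10^-4 atm = 630 μatm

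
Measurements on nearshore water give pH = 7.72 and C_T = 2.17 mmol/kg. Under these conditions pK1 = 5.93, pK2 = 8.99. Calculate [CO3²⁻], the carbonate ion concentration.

[CO3²⁻] = 0.109 mmol/kg

α₂ = 1 / (1 + [H⁺]/K2 + [H⁺]²/(K1K2)) = 1 / (1 + 10^+1.27 + 10^-0.52)
   = 1 / (1 + 18.621 + 0.30200) = 1/19.923 = 0.05019
[CO3²⁻] = α₂ × DIC = 0.05019 × 2.17 = 0.109 mmol/kg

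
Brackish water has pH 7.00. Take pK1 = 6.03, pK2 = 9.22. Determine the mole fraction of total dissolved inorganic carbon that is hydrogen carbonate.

α₁ = 0.898

α₁ = 1 / (1 + [H⁺]/K1 + K2/[H⁺]) = 1 / (1 + 10^-0.97 + 10^-2.22)
   = 1 / (1 + 0.10715 + 0.0060256) = 1/1.1132 = 0.8983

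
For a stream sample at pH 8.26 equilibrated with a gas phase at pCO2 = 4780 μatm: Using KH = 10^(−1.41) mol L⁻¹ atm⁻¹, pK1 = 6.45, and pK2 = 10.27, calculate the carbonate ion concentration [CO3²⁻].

[CO2*] = KH · pCO2 = 10^(−1.41) × 4780×10^-6 = 1.860×10^-4 mol/L
α₀ = 1/(1 + K1/[H⁺] + K1K2/[H⁺]²) = 1/(1 + 10^+1.81 + 10^-0.20) = 0.01511
DIC = [CO2*]/α₀ = 1.860×10^-4 / 0.01511 = 12.31 mmol/L
[CO3²⁻] = α₂·DIC; α₂ = 0.009532, so [CO3²⁻] = 0.009532 × 12.31 = 0.117 mmol/L

[CO3²⁻] = 0.117 mmol/L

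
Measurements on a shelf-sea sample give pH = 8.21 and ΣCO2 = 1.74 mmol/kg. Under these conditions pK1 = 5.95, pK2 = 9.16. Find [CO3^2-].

[CO3²⁻] = 0.175 mmol/kg

α₂ = 1 / (1 + [H⁺]/K2 + [H⁺]²/(K1K2)) = 1 / (1 + 10^+0.95 + 10^-1.31)
   = 1 / (1 + 8.9125 + 0.048978) = 1/9.9615 = 0.1004
[CO3²⁻] = α₂ × DIC = 0.1004 × 1.74 = 0.175 mmol/kg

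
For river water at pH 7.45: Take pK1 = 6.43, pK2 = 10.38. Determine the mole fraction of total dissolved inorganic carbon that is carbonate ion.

α₂ = 1 / (1 + [H⁺]/K2 + [H⁺]²/(K1K2)) = 1 / (1 + 10^+2.93 + 10^+1.91)
   = 1 / (1 + 851.14 + 81.283) = 1/933.42 = 0.001071

α₂ = 0.00107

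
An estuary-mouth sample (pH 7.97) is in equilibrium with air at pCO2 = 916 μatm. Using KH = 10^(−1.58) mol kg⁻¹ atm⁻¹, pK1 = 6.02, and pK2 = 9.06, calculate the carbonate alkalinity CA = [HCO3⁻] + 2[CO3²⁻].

[CO2*] = KH · pCO2 = 10^(−1.58) × 916×10^-6 = 2.409×10^-5 mol/kg
α₀ = 1/(1 + K1/[H⁺] + K1K2/[H⁺]²) = 1/(1 + 10^+1.95 + 10^+0.86) = 0.01027
DIC = [CO2*]/α₀ = 2.409×10^-5 / 0.01027 = 2.346 mmol/kg
CA = (α₁ + 2α₂)·DIC = (0.9153 + 2×0.07440) × 2.346 = 2.50 mmol/kg

CA = 2.50 mmol/kg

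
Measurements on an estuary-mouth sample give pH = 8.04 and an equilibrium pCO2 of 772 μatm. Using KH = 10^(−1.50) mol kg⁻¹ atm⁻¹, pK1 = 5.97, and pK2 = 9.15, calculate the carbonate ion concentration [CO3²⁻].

[CO2*] = KH · pCO2 = 10^(−1.50) × 772×10^-6 = 2.441×10^-5 mol/kg
α₀ = 1/(1 + K1/[H⁺] + K1K2/[H⁺]²) = 1/(1 + 10^+2.07 + 10^+0.96) = 0.007836
DIC = [CO2*]/α₀ = 2.441×10^-5 / 0.007836 = 3.115 mmol/kg
[CO3²⁻] = α₂·DIC; α₂ = 0.07147, so [CO3²⁻] = 0.07147 × 3.115 = 0.223 mmol/kg

[CO3²⁻] = 0.223 mmol/kg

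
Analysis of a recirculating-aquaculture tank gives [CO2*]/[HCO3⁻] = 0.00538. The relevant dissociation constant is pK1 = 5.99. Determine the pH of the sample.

pH = 8.26

From K1 = [H⁺][HCO3⁻]/[CO2*]:  pH = pK1 − log₁₀([CO2*]/[HCO3⁻])
log₁₀(0.00538) = -2.269
pH = 5.99 − (-2.269) = 8.26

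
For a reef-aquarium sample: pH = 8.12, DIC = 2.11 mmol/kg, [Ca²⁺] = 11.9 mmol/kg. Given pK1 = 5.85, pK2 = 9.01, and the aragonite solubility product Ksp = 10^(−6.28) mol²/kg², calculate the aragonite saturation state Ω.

α₂ = 1 / (1 + [H⁺]/K2 + [H⁺]²/(K1K2)) = 1 / (1 + 10^+0.89 + 10^-1.38)
   = 1 / (1 + 7.7625 + 0.041687) = 1/8.8042 = 0.1136
[CO3²⁻] = α₂ × DIC = 0.1136 × 2.11 = 0.2397 mmol/kg
Ksp = 10^(−6.28) = 5.248×10^-7
Ω = [Ca²⁺][CO3²⁻]/Ksp = (11.9×10^-3)(2.397×10^-4) / 5.248×10^-7 = 5.43

Ω = 5.43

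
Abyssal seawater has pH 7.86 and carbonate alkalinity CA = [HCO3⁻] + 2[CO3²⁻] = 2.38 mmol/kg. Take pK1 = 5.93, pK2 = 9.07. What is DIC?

CA = [HCO3⁻] + 2[CO3²⁻] = (α₁ + 2α₂)·DIC
At pH 7.86: [H⁺]/K1 = 10^-1.93 = 0.011749, K2/[H⁺] = 10^-1.21 = 0.061660
α₁ = 1/(1 + 0.011749 + 0.061660) = 1/1.0734 = 0.9316; α₂ = α₁·K2/[H⁺] = 0.05744
α₁ + 2α₂ = 1.0465
DIC = CA / (α₁ + 2α₂) = 2.38 / 1.0465 = 2.27 mmol/kg

DIC = 2.27 mmol/kg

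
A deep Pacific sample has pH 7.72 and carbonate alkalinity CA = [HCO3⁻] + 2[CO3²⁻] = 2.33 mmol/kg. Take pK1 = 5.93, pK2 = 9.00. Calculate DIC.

CA = [HCO3⁻] + 2[CO3²⁻] = (α₁ + 2α₂)·DIC
At pH 7.72: [H⁺]/K1 = 10^-1.79 = 0.016218, K2/[H⁺] = 10^-1.28 = 0.052481
α₁ = 1/(1 + 0.016218 + 0.052481) = 1/1.0687 = 0.9357; α₂ = α₁·K2/[H⁺] = 0.04911
α₁ + 2α₂ = 1.0339
DIC = CA / (α₁ + 2α₂) = 2.33 / 1.0339 = 2.25 mmol/kg

DIC = 2.25 mmol/kg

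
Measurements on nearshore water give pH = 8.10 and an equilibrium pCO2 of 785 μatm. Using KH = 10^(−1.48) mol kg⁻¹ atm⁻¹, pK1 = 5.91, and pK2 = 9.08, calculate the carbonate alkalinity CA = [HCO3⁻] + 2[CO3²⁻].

[CO2*] = KH · pCO2 = 10^(−1.48) × 785×10^-6 = 2.599×10^-5 mol/kg
α₀ = 1/(1 + K1/[H⁺] + K1K2/[H⁺]²) = 1/(1 + 10^+2.19 + 10^+1.21) = 0.005811
DIC = [CO2*]/α₀ = 2.599×10^-5 / 0.005811 = 4.474 mmol/kg
CA = (α₁ + 2α₂)·DIC = (0.9000 + 2×0.09424) × 4.474 = 4.87 mmol/kg

CA = 4.87 mmol/kg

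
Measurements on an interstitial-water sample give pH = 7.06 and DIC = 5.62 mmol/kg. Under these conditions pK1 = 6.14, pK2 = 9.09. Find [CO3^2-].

[CO3²⁻] = 0.0464 mmol/kg

α₂ = 1 / (1 + [H⁺]/K2 + [H⁺]²/(K1K2)) = 1 / (1 + 10^+2.03 + 10^+1.11)
   = 1 / (1 + 107.15 + 12.882) = 1/121.03 = 0.008262
[CO3²⁻] = α₂ × DIC = 0.008262 × 5.62 = 0.0464 mmol/kg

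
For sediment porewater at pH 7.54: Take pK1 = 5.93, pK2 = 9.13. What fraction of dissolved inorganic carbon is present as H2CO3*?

α₀ = 1 / (1 + K1/[H⁺] + K1K2/[H⁺]²) = 1 / (1 + 10^+1.61 + 10^+0.02)
   = 1 / (1 + 40.738 + 1.0471) = 1/42.785 = 0.02337

α₀ = 0.0234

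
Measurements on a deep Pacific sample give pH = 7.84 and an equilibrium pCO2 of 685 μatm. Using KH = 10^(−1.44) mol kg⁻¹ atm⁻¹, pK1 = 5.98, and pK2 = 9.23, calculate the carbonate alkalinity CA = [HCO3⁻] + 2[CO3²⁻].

CA = 1.95 mmol/kg

[CO2*] = KH · pCO2 = 10^(−1.44) × 685×10^-6 = 2.487×10^-5 mol/kg
α₀ = 1/(1 + K1/[H⁺] + K1K2/[H⁺]²) = 1/(1 + 10^+1.86 + 10^+0.47) = 0.01309
DIC = [CO2*]/α₀ = 2.487×10^-5 / 0.01309 = 1.900 mmol/kg
CA = (α₁ + 2α₂)·DIC = (0.9483 + 2×0.03863) × 1.900 = 1.95 mmol/kg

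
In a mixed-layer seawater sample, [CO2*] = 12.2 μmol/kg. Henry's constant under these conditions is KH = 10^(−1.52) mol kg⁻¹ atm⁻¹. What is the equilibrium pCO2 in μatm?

KH = 10^(−1.52) = 3.020×10^-2 mol kg⁻¹ atm⁻¹
pCO2 = [CO2*]/KH = 12.2×10^-6 / 3.020×10^-2 = 4.04×10^-4 atm = 404 μatm

pCO2 = 404 μatm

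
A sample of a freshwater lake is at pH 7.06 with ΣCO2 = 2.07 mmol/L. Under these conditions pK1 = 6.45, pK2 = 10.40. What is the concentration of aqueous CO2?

[CO2*] = 0.408 mmol/L

α₀ = 1 / (1 + K1/[H⁺] + K1K2/[H⁺]²) = 1 / (1 + 10^+0.61 + 10^-2.73)
   = 1 / (1 + 4.0738 + 0.0018621) = 1/5.0757 = 0.1970
[CO2*] = α₀ × DIC = 0.1970 × 2.07 = 0.408 mmol/L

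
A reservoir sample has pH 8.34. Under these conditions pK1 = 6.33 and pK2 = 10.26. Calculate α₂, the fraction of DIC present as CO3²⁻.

α₂ = 1 / (1 + [H⁺]/K2 + [H⁺]²/(K1K2)) = 1 / (1 + 10^+1.92 + 10^-0.09)
   = 1 / (1 + 83.176 + 0.81283) = 1/84.989 = 0.01177

α₂ = 0.0118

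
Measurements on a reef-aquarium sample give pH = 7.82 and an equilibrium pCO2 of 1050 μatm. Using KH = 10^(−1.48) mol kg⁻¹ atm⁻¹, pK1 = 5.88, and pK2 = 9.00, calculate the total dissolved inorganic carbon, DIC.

DIC = 3.26 mmol/kg

[CO2*] = KH · pCO2 = 10^(−1.48) × 1050×10^-6 = 3.477×10^-5 mol/kg
α₀ = 1/(1 + K1/[H⁺] + K1K2/[H⁺]²) = 1/(1 + 10^+1.94 + 10^+0.76) = 0.01066
DIC = [CO2*]/α₀ = 3.477×10^-5 / 0.01066 = 3.26 mmol/kg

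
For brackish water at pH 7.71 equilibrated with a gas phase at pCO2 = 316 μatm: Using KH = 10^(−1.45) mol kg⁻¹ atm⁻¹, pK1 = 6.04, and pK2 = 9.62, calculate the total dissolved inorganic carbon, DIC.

DIC = 0.542 mmol/kg

[CO2*] = KH · pCO2 = 10^(−1.45) × 316×10^-6 = 1.121×10^-5 mol/kg
α₀ = 1/(1 + K1/[H⁺] + K1K2/[H⁺]²) = 1/(1 + 10^+1.67 + 10^-0.24) = 0.02068
DIC = [CO2*]/α₀ = 1.121×10^-5 / 0.02068 = 0.542 mmol/kg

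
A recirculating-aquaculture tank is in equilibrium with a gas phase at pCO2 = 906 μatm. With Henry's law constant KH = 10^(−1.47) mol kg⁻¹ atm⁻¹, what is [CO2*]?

KH = 10^(−1.47) = 3.388×10^-2 mol kg⁻¹ atm⁻¹
[CO2*] = KH · pCO2 = 3.388×10^-2 × 906×10^-6 atm = 3.07×10^-5 mol/kg

[CO2*] = 30.7 μmol/kg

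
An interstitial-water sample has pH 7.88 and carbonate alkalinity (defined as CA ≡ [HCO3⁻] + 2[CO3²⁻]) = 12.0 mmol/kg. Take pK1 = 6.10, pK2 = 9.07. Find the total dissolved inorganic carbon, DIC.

DIC = 11.5 mmol/kg

CA = [HCO3⁻] + 2[CO3²⁻] = (α₁ + 2α₂)·DIC
At pH 7.88: [H⁺]/K1 = 10^-1.78 = 0.016596, K2/[H⁺] = 10^-1.19 = 0.064565
α₁ = 1/(1 + 0.016596 + 0.064565) = 1/1.0812 = 0.9249; α₂ = α₁·K2/[H⁺] = 0.05972
α₁ + 2α₂ = 1.0444
DIC = CA / (α₁ + 2α₂) = 12.0 / 1.0444 = 11.5 mmol/kg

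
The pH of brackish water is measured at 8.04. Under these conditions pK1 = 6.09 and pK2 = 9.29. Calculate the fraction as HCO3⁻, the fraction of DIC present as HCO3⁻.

α₁ = 0.937

α₁ = 1 / (1 + [H⁺]/K1 + K2/[H⁺]) = 1 / (1 + 10^-1.95 + 10^-1.25)
   = 1 / (1 + 0.011220 + 0.056234) = 1/1.0675 = 0.9368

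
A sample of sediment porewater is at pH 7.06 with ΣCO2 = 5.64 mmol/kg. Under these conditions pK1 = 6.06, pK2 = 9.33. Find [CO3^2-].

[CO3²⁻] = 0.0274 mmol/kg

α₂ = 1 / (1 + [H⁺]/K2 + [H⁺]²/(K1K2)) = 1 / (1 + 10^+2.27 + 10^+1.27)
   = 1 / (1 + 186.21 + 18.621) = 1/205.83 = 0.004858
[CO3²⁻] = α₂ × DIC = 0.004858 × 5.64 = 0.0274 mmol/kg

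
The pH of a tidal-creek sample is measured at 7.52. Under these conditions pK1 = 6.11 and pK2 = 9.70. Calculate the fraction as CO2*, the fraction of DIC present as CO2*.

α₀ = 1 / (1 + K1/[H⁺] + K1K2/[H⁺]²) = 1 / (1 + 10^+1.41 + 10^-0.77)
   = 1 / (1 + 25.704 + 0.16982) = 1/26.874 = 0.03721

α₀ = 0.0372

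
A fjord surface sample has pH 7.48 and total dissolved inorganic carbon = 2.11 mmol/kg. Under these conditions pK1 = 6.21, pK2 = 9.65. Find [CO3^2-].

α₂ = 1 / (1 + [H⁺]/K2 + [H⁺]²/(K1K2)) = 1 / (1 + 10^+2.17 + 10^+0.90)
   = 1 / (1 + 147.91 + 7.9433) = 1/156.85 = 0.006375
[CO3²⁻] = α₂ × DIC = 0.006375 × 2.11 = 0.0135 mmol/kg = 13.5 μmol/kg

[CO3²⁻] = 13.5 μmol/kg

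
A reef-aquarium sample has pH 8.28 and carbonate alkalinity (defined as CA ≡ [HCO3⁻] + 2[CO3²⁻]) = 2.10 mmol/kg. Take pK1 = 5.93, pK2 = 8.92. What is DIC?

DIC = 1.78 mmol/kg

CA = [HCO3⁻] + 2[CO3²⁻] = (α₁ + 2α₂)·DIC
At pH 8.28: [H⁺]/K1 = 10^-2.35 = 0.0044668, K2/[H⁺] = 10^-0.64 = 0.22909
α₁ = 1/(1 + 0.0044668 + 0.22909) = 1/1.2336 = 0.8107; α₂ = α₁·K2/[H⁺] = 0.1857
α₁ + 2α₂ = 1.1821
DIC = CA / (α₁ + 2α₂) = 2.10 / 1.1821 = 1.78 mmol/kg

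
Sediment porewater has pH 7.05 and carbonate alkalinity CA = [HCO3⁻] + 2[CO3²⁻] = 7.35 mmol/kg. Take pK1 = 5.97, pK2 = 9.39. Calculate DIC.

DIC = 7.92 mmol/kg

CA = [HCO3⁻] + 2[CO3²⁻] = (α₁ + 2α₂)·DIC
At pH 7.05: [H⁺]/K1 = 10^-1.08 = 0.083176, K2/[H⁺] = 10^-2.34 = 0.0045709
α₁ = 1/(1 + 0.083176 + 0.0045709) = 1/1.0877 = 0.9193; α₂ = α₁·K2/[H⁺] = 0.004202
α₁ + 2α₂ = 0.9277
DIC = CA / (α₁ + 2α₂) = 7.35 / 0.9277 = 7.92 mmol/kg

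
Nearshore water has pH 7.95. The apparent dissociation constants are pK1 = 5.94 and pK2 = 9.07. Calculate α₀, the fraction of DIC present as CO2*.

α₀ = 1 / (1 + K1/[H⁺] + K1K2/[H⁺]²) = 1 / (1 + 10^+2.01 + 10^+0.89)
   = 1 / (1 + 102.33 + 7.7625) = 1/111.09 = 0.009002

α₀ = 0.00900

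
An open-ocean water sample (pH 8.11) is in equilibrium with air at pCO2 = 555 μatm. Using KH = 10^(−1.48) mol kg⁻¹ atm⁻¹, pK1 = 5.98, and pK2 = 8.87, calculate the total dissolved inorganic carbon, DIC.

[CO2*] = KH · pCO2 = 10^(−1.48) × 555×10^-6 = 1.838×10^-5 mol/kg
α₀ = 1/(1 + K1/[H⁺] + K1K2/[H⁺]²) = 1/(1 + 10^+2.13 + 10^+1.37) = 0.006276
DIC = [CO2*]/α₀ = 1.838×10^-5 / 0.006276 = 2.93 mmol/kg

DIC = 2.93 mmol/kg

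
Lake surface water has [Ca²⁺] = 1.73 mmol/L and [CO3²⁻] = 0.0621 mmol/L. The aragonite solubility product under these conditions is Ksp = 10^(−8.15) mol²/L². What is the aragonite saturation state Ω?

Ksp = 10^(−8.15) = 7.079×10^-9
Ω = [Ca²⁺][CO3²⁻]/Ksp = (1.73×10^-3)(0.0621×10^-3) / 7.079×10^-9 = 15.2

Ω = 15.2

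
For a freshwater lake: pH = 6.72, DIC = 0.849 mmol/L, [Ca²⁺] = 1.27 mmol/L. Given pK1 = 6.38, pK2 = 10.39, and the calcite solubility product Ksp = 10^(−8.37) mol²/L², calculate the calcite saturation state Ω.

Ω = 0.0371

α₂ = 1 / (1 + [H⁺]/K2 + [H⁺]²/(K1K2)) = 1 / (1 + 10^+3.67 + 10^+3.33)
   = 1 / (1 + 4677.4 + 2138.0) = 1/6816.3 = 0.0001467
[CO3²⁻] = α₂ × DIC = 0.0001467 × 0.849 = 0.0001246 mmol/L = 0.1246 μmol/L
Ksp = 10^(−8.37) = 4.266×10^-9
Ω = [Ca²⁺][CO3²⁻]/Ksp = (1.27×10^-3)(1.246×10^-7) / 4.266×10^-9 = 0.0371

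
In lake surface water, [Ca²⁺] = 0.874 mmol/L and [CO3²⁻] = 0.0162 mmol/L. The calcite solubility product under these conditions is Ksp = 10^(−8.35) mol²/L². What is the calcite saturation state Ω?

Ksp = 10^(−8.35) = 4.467×10^-9
Ω = [Ca²⁺][CO3²⁻]/Ksp = (0.874×10^-3)(0.0162×10^-3) / 4.467×10^-9 = 3.17

Ω = 3.17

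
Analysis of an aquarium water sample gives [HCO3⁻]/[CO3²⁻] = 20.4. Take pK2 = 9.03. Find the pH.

From K2 = [H⁺][CO3²⁻]/[HCO3⁻]:  pH = pK2 − log₁₀([HCO3⁻]/[CO3²⁻])
log₁₀(20.4) = +1.310
pH = 9.03 − (+1.310) = 7.72

pH = 7.72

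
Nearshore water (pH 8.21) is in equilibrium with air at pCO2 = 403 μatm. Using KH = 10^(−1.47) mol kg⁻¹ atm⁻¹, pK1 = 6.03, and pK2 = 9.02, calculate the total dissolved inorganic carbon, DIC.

[CO2*] = KH · pCO2 = 10^(−1.47) × 403×10^-6 = 1.366×10^-5 mol/kg
α₀ = 1/(1 + K1/[H⁺] + K1K2/[H⁺]²) = 1/(1 + 10^+2.18 + 10^+1.37) = 0.005688
DIC = [CO2*]/α₀ = 1.366×10^-5 / 0.005688 = 2.40 mmol/kg

DIC = 2.40 mmol/kg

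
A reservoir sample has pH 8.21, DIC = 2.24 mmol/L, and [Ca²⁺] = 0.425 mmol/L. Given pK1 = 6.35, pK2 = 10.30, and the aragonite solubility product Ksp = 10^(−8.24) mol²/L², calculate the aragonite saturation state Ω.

α₂ = 1 / (1 + [H⁺]/K2 + [H⁺]²/(K1K2)) = 1 / (1 + 10^+2.09 + 10^+0.23)
   = 1 / (1 + 123.03 + 1.6982) = 1/125.73 = 0.007954
[CO3²⁻] = α₂ × DIC = 0.007954 × 2.24 = 0.01782 mmol/L = 17.82 μmol/L
Ksp = 10^(−8.24) = 5.754×10^-9
Ω = [Ca²⁺][CO3²⁻]/Ksp = (0.425×10^-3)(1.782×10^-5) / 5.754×10^-9 = 1.32

Ω = 1.32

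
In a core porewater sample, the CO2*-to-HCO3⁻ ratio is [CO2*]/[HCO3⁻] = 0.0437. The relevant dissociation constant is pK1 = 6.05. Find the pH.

From K1 = [H⁺][HCO3⁻]/[CO2*]:  pH = pK1 − log₁₀([CO2*]/[HCO3⁻])
log₁₀(0.0437) = -1.360
pH = 6.05 − (-1.360) = 7.41

pH = 7.41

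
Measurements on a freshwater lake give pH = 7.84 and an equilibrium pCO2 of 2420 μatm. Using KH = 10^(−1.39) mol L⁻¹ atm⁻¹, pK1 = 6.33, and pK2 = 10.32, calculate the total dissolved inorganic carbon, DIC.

DIC = 3.30 mmol/L

[CO2*] = KH · pCO2 = 10^(−1.39) × 2420×10^-6 = 9.859×10^-5 mol/L
α₀ = 1/(1 + K1/[H⁺] + K1K2/[H⁺]²) = 1/(1 + 10^+1.51 + 10^-0.97) = 0.02988
DIC = [CO2*]/α₀ = 9.859×10^-5 / 0.02988 = 3.30 mmol/L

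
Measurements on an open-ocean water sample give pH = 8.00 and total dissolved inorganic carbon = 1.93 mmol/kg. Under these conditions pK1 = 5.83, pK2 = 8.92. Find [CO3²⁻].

[CO3²⁻] = 0.206 mmol/kg

α₂ = 1 / (1 + [H⁺]/K2 + [H⁺]²/(K1K2)) = 1 / (1 + 10^+0.92 + 10^-1.25)
   = 1 / (1 + 8.3176 + 0.056234) = 1/9.3739 = 0.1067
[CO3²⁻] = α₂ × DIC = 0.1067 × 1.93 = 0.206 mmol/kg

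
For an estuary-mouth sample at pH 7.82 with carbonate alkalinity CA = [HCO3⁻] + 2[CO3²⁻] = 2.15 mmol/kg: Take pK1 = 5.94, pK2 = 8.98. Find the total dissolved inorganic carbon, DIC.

DIC = 2.04 mmol/kg

CA = [HCO3⁻] + 2[CO3²⁻] = (α₁ + 2α₂)·DIC
At pH 7.82: [H⁺]/K1 = 10^-1.88 = 0.013183, K2/[H⁺] = 10^-1.16 = 0.069183
α₁ = 1/(1 + 0.013183 + 0.069183) = 1/1.0824 = 0.9239; α₂ = α₁·K2/[H⁺] = 0.06392
α₁ + 2α₂ = 1.0517
DIC = CA / (α₁ + 2α₂) = 2.15 / 1.0517 = 2.04 mmol/kg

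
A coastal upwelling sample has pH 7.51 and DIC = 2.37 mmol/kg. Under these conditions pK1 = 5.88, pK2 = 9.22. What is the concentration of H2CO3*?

[CO2*] = 0.0533 mmol/kg

α₀ = 1 / (1 + K1/[H⁺] + K1K2/[H⁺]²) = 1 / (1 + 10^+1.63 + 10^-0.08)
   = 1 / (1 + 42.658 + 0.83176) = 1/44.490 = 0.02248
[CO2*] = α₀ × DIC = 0.02248 × 2.37 = 0.0533 mmol/kg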